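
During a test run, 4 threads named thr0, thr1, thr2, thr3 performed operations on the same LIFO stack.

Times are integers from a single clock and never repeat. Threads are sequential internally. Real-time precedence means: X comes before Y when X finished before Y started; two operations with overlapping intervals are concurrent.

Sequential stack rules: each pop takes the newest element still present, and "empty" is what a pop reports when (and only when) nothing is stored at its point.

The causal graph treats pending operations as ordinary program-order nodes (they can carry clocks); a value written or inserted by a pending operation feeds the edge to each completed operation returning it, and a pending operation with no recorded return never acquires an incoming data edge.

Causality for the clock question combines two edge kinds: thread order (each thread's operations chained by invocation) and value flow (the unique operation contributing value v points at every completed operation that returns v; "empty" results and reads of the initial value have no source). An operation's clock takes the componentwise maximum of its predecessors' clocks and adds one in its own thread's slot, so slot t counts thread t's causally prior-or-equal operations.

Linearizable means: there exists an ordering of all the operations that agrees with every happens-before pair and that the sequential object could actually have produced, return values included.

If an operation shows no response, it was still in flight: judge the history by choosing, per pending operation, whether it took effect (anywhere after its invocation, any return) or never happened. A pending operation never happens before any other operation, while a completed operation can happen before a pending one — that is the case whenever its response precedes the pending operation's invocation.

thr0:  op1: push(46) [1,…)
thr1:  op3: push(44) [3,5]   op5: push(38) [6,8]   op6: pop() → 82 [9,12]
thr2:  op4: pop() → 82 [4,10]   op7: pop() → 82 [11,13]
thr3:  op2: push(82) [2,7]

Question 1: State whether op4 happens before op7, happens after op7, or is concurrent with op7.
before

op4 spans [4,10], op7 spans [11,13]
resp(op4)=10 < inv(op7)=11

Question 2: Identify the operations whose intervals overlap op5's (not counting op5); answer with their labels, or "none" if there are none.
op1, op2, op4

overlap test against op5 [6,8]: concurrent iff the interval meets 6..8
op1 [1,…): concurrent
op2 [2,7]: concurrent
op3 [3,5]: before
op4 [4,10]: concurrent
op6 [9,12]: after
op7 [11,13]: after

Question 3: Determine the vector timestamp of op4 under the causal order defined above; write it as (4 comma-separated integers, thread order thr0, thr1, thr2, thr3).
(0, 0, 1, 1)

root op op2, invoked 2: fresh clock plus thr3's own tick → (0, 0, 0, 1)
root op op3, invoked 3: fresh clock plus thr1's own tick → (0, 1, 0, 0)
root op op1, invoked 1: fresh clock plus thr0's own tick → (1, 0, 0, 0)
op4, invoked 4, takes VC(op2)=(0, 0, 0, 1) under max, adds 1 for thr2 → (0, 0, 1, 1)
op5, invoked 6, takes VC(op3)=(0, 1, 0, 0) under max, adds 1 for thr1 → (0, 2, 0, 0)
op7, invoked 11, takes VC(op2)=(0, 0, 0, 1), VC(op4)=(0, 0, 1, 1) under max, adds 1 for thr2 → (0, 0, 2, 1)
op6, invoked 9, takes VC(op2)=(0, 0, 0, 1), VC(op5)=(0, 2, 0, 0) under max, adds 1 for thr1 → (0, 3, 0, 1)
target: VC(op4) = (0, 0, 1, 1)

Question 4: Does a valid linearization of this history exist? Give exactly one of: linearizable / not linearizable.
not linearizable

events 1..11 are fine; event 12 — the response of op6 at time 12 — makes the prefix non-linearizable
5 completed operations, 15 real-time-consistent orders — every LIFO stack replay fails
no escape via the 2 pending operations (op1, op7): every completion choice fails
take op2, op3, op4, op5, op6 (pending dropped): step 3 already fails, because op4 pop() → 82 cannot occur there
take op2, op3, op5, op4, op6 (pending dropped): step 4 already fails, because op4 pop() → 82 cannot occur there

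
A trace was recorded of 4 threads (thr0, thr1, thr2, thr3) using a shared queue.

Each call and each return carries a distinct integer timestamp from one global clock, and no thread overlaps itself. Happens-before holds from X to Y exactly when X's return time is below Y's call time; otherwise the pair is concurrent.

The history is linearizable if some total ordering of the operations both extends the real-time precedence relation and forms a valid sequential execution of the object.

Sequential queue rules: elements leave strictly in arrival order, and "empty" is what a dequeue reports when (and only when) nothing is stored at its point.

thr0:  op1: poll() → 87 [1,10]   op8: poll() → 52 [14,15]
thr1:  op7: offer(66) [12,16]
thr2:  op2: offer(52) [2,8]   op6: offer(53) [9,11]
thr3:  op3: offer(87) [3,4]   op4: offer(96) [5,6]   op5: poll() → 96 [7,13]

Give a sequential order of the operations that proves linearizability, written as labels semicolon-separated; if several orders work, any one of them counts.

op3; op1; op4; op2; op5; op6; op7; op8

1. op3 offer(87), leaving queue <87>
2. op1 poll() → 87, leaving queue <>
3. op4 offer(96), leaving queue <96>
4. op2 offer(52), leaving queue <96,52>
5. op5 poll() → 96, leaving queue <52>
6. op6 offer(53), leaving queue <52,53>
7. op7 offer(66), leaving queue <52,53,66>
8. op8 poll() → 52, leaving queue <53,66>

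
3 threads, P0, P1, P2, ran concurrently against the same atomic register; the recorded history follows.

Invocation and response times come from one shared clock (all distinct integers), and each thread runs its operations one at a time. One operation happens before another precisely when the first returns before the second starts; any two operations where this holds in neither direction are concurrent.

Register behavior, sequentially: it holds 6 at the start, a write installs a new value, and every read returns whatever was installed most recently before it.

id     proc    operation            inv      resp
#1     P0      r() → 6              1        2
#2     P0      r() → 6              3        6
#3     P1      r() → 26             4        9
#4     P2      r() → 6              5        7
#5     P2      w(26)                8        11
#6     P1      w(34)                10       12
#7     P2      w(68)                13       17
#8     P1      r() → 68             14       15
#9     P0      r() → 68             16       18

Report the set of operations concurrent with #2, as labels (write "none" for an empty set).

#3, #4

overlap test against #2 [3,6]: concurrent iff the interval meets 3..6
#1 [1,2]: before
#3 [4,9]: concurrent
#4 [5,7]: concurrent
#5 [8,11]: after
#6 [10,12]: after
#7 [13,17]: after
#8 [14,15]: after
#9 [16,18]: after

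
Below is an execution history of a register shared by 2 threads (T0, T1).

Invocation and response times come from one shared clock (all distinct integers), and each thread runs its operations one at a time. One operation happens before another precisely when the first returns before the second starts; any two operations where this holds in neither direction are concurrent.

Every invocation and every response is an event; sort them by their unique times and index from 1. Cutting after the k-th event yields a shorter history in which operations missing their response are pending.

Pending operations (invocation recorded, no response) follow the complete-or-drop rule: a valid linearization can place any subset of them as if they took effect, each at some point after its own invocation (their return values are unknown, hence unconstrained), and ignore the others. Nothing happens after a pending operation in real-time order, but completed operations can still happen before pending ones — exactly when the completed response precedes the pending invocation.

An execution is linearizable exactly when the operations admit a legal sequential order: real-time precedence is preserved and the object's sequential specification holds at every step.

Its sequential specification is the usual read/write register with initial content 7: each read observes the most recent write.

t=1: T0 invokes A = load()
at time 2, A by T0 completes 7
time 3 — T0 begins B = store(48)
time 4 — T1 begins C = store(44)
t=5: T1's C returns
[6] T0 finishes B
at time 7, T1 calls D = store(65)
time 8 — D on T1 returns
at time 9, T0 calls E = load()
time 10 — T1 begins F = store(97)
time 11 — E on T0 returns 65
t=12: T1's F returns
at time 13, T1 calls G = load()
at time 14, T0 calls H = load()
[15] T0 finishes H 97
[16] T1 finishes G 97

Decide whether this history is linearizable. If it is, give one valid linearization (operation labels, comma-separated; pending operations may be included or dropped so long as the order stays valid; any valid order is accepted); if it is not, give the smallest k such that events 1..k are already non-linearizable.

1. A load() → 7, leaving value 7
2. B store(48), leaving value 48
3. C store(44), leaving value 44
4. D store(65), leaving value 65
5. E load() → 65, leaving value 65
6. F store(97), leaving value 97
7. G load() → 97, leaving value 97
8. H load() → 97, leaving value 97

linearizable — witness: A, B, C, D, E, F, G, H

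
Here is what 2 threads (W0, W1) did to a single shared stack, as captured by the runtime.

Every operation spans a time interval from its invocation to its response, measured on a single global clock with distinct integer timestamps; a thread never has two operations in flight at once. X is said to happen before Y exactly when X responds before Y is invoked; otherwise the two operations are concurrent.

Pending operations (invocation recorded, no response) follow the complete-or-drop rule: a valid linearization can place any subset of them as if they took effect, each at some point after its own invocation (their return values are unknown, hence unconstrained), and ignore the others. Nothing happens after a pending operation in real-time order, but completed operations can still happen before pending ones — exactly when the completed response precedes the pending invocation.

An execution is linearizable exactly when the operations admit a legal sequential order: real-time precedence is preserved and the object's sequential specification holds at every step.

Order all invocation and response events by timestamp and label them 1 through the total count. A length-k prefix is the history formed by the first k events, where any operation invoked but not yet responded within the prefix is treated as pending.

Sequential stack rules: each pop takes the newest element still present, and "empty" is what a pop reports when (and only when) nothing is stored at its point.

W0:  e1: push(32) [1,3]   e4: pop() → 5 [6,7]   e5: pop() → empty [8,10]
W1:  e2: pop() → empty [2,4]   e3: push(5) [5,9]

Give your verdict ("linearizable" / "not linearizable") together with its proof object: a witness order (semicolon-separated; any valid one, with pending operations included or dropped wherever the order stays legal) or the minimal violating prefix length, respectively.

not linearizable — minimal violating prefix: 10 events

the violation lands at event 10, e5's response at time 10: events 1..9 linearize, events 1..10 do not
all 6 real-time-respecting orders fail — 5 completed stack operations, no legal replay
for example e1, e2, e3, e4, e5 fails at step 2: e2 pop() → empty is not legal there
for example e1, e2, e4, e3, e5 fails at step 2: e2 pop() → empty is not legal there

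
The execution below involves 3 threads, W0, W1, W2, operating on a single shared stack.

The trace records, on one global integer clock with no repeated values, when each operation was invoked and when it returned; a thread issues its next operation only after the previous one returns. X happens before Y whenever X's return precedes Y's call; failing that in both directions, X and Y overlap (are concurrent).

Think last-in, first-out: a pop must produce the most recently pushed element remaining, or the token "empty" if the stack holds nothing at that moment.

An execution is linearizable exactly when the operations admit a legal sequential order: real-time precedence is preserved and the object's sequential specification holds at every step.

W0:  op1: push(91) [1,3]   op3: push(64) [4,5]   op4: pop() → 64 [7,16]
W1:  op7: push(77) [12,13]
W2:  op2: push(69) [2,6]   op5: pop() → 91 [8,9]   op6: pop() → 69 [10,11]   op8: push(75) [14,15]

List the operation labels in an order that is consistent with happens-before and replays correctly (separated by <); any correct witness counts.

after step 1 (op2 push(69)): stack <69>
after step 2 (op1 push(91)): stack <69,91>
after step 3 (op3 push(64)): stack <69,91,64>
after step 4 (op4 pop() → 64): stack <69,91>
after step 5 (op5 pop() → 91): stack <69>
after step 6 (op6 pop() → 69): stack <>
after step 7 (op7 push(77)): stack <77>
after step 8 (op8 push(75)): stack <77,75>

op2 < op1 < op3 < op4 < op5 < op6 < op7 < op8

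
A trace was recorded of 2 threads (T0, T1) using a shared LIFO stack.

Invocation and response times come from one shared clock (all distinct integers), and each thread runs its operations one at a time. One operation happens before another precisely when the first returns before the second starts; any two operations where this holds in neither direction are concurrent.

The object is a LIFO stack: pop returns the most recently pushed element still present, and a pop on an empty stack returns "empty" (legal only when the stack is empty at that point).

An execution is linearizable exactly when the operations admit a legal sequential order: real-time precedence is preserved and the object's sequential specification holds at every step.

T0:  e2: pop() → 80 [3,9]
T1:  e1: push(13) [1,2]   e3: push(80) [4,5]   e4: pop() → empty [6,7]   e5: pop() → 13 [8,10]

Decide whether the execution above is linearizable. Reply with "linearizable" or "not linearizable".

the violation lands at event 7, e4's response at time 7: events 1..6 linearize, events 1..7 do not
the completed operations (3 total) allow one real-time order; the LIFO stack replay rejects it
every completion of the 1 pending operation (e2) was checked; none linearizes
sample order e1, e3, e4 (pending dropped) stalls at step 3 — e4 pop() → empty has no legal effect

not linearizable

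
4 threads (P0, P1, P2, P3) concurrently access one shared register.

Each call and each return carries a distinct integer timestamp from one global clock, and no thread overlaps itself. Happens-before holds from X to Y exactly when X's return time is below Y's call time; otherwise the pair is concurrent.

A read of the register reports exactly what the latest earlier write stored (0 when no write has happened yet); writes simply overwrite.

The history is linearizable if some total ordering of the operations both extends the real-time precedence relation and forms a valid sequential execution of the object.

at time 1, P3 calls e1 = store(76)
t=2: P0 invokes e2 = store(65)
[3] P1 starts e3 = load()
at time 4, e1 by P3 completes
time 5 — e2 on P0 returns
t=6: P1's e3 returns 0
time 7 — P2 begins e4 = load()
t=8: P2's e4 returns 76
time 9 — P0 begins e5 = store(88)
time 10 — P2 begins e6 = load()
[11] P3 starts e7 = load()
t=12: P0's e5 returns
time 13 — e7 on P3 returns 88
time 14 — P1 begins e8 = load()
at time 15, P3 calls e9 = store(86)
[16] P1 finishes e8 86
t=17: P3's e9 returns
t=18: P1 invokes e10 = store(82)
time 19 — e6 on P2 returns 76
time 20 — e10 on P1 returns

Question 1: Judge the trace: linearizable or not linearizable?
one valid linearization: e3, e2, e1, e4, e6, e5, e7, e9, e8, e10
after step 1 (e3 load() → 0): value 0
after step 2 (e2 store(65)): value 65
after step 3 (e1 store(76)): value 76
after step 4 (e4 load() → 76): value 76
after step 5 (e6 load() → 76): value 76
after step 6 (e5 store(88)): value 88
after step 7 (e7 load() → 88): value 88
after step 8 (e9 store(86)): value 86
after step 9 (e8 load() → 86): value 86
after step 10 (e10 store(82)): value 82

linearizable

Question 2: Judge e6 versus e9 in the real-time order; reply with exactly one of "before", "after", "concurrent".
e6 spans [10,19], e9 spans [15,17]
the intervals overlap in both directions

concurrent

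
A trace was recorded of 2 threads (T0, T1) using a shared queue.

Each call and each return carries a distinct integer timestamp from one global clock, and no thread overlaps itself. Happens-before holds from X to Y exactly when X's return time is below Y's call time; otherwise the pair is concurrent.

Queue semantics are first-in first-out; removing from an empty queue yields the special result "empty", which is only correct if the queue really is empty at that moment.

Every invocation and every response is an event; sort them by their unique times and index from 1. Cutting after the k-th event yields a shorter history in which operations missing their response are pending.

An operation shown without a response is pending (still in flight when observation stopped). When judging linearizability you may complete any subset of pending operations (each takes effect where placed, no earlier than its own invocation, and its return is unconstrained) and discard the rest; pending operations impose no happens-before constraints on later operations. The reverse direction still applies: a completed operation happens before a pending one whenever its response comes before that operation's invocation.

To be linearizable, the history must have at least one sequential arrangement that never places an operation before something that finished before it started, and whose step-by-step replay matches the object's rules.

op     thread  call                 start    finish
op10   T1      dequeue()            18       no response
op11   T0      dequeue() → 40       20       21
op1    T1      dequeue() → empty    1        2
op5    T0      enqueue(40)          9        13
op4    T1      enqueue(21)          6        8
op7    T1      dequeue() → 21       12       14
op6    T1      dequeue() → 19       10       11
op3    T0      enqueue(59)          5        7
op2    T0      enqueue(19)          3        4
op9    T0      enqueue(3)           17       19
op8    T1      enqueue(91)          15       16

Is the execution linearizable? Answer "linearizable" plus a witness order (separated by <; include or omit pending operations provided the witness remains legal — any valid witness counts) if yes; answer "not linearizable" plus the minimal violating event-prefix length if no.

step 1: op1 dequeue() → empty — queue <>
step 2: op2 enqueue(19) — queue <19>
step 3: op4 enqueue(21) — queue <19,21>
step 4: op3 enqueue(59) — queue <19,21,59>
step 5: op5 enqueue(40) — queue <19,21,59,40>
step 6: op6 dequeue() → 19 — queue <21,59,40>
step 7: op7 dequeue() → 21 — queue <59,40>
step 8: op8 enqueue(91) — queue <59,40,91>
step 9: op9 enqueue(3) — queue <59,40,91,3>
step 10: op10 dequeue() (pending, included) — queue <40,91,3>
step 11: op11 dequeue() → 40 — queue <91,3>

linearizable — witness: op1 < op2 < op4 < op3 < op5 < op6 < op7 < op8 < op9 < op10 < op11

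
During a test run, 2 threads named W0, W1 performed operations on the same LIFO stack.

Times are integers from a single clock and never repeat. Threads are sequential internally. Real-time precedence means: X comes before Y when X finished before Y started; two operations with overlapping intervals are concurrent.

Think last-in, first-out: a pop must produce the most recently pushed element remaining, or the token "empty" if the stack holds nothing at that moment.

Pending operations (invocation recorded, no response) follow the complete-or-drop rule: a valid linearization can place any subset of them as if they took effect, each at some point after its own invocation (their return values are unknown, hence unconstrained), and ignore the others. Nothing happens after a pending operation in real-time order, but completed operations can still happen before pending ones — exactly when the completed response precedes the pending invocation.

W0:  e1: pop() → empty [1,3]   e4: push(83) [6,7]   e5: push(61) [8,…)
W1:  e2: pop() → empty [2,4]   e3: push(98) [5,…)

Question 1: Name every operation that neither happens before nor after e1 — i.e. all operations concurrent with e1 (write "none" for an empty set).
Answer: e2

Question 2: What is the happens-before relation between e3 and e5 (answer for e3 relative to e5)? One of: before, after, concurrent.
Answer: concurrent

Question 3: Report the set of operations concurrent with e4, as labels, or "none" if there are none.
Answer: e3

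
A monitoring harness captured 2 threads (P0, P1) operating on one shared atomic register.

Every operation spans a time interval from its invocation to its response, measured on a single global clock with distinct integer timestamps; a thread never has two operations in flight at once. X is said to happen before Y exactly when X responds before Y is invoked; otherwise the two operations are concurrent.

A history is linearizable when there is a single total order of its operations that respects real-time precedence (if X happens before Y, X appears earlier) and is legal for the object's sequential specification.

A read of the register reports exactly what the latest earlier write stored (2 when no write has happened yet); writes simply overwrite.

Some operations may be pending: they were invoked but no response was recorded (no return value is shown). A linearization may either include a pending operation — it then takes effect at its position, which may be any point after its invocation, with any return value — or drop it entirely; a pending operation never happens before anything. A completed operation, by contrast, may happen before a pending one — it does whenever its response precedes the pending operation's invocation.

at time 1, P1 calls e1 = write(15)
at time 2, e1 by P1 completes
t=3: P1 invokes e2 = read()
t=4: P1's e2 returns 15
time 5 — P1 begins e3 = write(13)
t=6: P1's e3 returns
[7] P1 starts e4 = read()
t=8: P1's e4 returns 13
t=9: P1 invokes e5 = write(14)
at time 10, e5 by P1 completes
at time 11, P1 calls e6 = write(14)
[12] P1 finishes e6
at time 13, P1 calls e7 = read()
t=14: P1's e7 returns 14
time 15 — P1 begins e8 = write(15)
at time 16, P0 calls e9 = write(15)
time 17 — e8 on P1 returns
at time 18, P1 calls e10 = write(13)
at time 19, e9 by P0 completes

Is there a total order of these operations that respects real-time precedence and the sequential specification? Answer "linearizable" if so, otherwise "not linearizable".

witness order: e1, e2, e3, e4, e5, e6, e7, e8, e9
step 1: e1 write(15) — value 15
step 2: e2 read() → 15 — value 15
step 3: e3 write(13) — value 13
step 4: e4 read() → 13 — value 13
step 5: e5 write(14) — value 14
step 6: e6 write(14) — value 14
step 7: e7 read() → 14 — value 14
step 8: e8 write(15) — value 15
step 9: e9 write(15) — value 15

linearizable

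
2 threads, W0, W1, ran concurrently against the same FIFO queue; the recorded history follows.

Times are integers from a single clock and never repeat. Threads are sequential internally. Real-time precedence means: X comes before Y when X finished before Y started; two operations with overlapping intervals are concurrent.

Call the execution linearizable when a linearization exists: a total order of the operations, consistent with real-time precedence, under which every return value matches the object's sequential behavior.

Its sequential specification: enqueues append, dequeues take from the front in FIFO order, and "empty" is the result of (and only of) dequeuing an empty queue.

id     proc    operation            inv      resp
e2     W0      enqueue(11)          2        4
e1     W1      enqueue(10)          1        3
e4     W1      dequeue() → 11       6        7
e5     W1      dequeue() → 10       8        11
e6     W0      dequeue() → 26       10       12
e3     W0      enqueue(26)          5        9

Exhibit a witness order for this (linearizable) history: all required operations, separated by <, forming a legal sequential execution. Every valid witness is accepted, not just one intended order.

e2 < e1 < e3 < e4 < e5 < e6

1. e2 enqueue(11), leaving queue <11>
2. e1 enqueue(10), leaving queue <11,10>
3. e3 enqueue(26), leaving queue <11,10,26>
4. e4 dequeue() → 11, leaving queue <10,26>
5. e5 dequeue() → 10, leaving queue <26>
6. e6 dequeue() → 26, leaving queue <>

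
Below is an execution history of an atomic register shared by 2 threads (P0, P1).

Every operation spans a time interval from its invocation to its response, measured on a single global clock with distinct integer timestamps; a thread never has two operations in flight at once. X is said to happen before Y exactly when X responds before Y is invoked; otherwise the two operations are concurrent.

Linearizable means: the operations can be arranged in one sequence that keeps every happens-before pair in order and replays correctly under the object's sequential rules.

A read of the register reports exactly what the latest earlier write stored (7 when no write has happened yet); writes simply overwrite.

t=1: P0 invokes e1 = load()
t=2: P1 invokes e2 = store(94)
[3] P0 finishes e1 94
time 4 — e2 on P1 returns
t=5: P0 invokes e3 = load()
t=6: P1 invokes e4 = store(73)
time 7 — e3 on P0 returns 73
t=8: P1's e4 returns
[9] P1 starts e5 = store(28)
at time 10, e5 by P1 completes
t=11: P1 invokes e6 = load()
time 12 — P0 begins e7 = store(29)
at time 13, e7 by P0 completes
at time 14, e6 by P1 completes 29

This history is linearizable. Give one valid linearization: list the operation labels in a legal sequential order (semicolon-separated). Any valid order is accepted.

e2; e1; e4; e3; e5; e7; e6

after step 1 (e2 store(94)): value 94
after step 2 (e1 load() → 94): value 94
after step 3 (e4 store(73)): value 73
after step 4 (e3 load() → 73): value 73
after step 5 (e5 store(28)): value 28
after step 6 (e7 store(29)): value 29
after step 7 (e6 load() → 29): value 29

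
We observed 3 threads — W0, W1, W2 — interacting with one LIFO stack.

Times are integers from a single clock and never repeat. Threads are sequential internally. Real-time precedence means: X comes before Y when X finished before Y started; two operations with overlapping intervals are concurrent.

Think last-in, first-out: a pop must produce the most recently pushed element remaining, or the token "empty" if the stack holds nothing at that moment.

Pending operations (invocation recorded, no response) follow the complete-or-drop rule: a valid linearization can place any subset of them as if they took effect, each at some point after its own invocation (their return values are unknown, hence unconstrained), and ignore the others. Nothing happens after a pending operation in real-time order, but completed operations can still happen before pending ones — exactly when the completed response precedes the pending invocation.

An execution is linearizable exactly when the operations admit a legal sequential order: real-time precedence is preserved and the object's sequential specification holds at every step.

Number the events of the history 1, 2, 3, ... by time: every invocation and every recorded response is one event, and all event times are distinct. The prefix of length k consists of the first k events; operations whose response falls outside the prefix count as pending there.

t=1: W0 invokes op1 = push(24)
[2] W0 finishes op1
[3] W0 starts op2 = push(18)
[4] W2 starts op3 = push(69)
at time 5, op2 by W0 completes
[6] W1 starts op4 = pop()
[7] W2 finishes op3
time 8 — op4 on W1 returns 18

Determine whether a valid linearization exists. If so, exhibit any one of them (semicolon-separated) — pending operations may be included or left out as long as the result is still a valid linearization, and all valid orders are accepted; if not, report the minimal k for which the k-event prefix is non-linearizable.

after step 1 (op1 push(24)): stack <24>
after step 2 (op2 push(18)): stack <24,18>
after step 3 (op4 pop() → 18): stack <24>
after step 4 (op3 push(69)): stack <24,69>

linearizable — witness: op1; op2; op4; op3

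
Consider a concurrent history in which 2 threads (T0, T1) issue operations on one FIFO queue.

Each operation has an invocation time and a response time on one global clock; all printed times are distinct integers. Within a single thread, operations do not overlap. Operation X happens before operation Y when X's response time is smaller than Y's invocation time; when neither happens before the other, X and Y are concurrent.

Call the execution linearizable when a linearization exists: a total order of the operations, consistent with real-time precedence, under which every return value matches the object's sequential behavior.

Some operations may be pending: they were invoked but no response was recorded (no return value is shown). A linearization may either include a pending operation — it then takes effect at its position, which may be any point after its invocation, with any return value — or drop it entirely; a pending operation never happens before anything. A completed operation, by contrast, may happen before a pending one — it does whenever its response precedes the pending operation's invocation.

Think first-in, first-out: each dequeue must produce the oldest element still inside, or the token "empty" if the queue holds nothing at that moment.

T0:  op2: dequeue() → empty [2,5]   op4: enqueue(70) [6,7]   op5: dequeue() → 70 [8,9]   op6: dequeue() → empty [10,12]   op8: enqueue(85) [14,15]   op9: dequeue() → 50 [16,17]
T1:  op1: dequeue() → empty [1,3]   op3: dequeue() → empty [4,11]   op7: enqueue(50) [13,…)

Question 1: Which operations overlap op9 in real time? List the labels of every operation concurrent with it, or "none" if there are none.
op9 spans [16,17]; an op avoiding the whole window 16..17 is ordered, any other is concurrent
op1 [1,3]: before
op2 [2,5]: before
op3 [4,11]: before
op4 [6,7]: before
op5 [8,9]: before
op6 [10,12]: before
op7 [13,…): concurrent
op8 [14,15]: before

op7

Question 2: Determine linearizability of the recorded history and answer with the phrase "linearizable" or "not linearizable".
a witness: op1, op2, op3, op4, op5, op6, op7, op8, op9
after step 1 (op1 dequeue() → empty): queue <>
after step 2 (op2 dequeue() → empty): queue <>
after step 3 (op3 dequeue() → empty): queue <>
after step 4 (op4 enqueue(70)): queue <70>
after step 5 (op5 dequeue() → 70): queue <>
after step 6 (op6 dequeue() → empty): queue <>
after step 7 (op7 enqueue(50) (pending, included)): queue <50>
after step 8 (op8 enqueue(85)): queue <50,85>
after step 9 (op9 dequeue() → 50): queue <85>

linearizable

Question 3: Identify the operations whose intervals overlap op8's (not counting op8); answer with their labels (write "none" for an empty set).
op8 spans [14,15]: anything still running between times 14 and 15 counts as concurrent
op1 [1,3]: before
op2 [2,5]: before
op3 [4,11]: before
op4 [6,7]: before
op5 [8,9]: before
op6 [10,12]: before
op7 [13,…): concurrent
op9 [16,17]: after

op7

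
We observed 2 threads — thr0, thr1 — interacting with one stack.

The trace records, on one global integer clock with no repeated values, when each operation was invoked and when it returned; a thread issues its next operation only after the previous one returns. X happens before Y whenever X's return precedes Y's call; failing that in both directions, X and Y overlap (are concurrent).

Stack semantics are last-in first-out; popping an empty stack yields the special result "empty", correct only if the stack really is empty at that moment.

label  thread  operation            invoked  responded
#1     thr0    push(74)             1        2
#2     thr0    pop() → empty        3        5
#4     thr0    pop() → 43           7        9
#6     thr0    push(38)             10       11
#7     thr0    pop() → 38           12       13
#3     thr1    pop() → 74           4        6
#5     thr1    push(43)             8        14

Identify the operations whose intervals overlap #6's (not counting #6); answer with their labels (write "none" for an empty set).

#5

overlap test against #6 [10,11]: concurrent iff the interval meets 10..11
#1 [1,2]: before
#2 [3,5]: before
#3 [4,6]: before
#4 [7,9]: before
#5 [8,14]: concurrent
#7 [12,13]: after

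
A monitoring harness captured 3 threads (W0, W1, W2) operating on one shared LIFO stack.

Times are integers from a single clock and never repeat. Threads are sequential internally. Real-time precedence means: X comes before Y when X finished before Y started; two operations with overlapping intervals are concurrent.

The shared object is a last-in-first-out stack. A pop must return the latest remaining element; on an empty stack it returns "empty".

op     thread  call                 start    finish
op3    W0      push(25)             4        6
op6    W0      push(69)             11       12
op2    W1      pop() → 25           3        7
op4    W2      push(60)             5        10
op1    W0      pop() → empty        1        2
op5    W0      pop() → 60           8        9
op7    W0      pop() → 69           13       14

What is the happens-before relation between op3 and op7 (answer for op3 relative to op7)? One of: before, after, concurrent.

op3 spans [4,6], op7 spans [13,14]
resp(op3)=6 < inv(op7)=13

before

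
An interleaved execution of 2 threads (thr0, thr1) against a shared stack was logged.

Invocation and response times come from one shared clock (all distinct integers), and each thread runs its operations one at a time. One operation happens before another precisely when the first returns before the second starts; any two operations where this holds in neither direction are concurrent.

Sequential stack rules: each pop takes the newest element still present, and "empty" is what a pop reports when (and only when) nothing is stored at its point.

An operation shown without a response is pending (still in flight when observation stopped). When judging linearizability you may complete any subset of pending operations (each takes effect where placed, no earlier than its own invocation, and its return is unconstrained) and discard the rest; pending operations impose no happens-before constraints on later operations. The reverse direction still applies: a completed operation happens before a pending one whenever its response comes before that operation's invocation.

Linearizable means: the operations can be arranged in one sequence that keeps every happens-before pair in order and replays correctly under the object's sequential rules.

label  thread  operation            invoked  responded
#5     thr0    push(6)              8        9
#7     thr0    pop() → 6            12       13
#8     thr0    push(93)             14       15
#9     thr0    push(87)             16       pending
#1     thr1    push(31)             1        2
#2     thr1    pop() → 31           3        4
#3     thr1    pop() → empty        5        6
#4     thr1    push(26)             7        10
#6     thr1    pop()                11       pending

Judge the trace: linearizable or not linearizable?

linearizable

one valid linearization: #1, #2, #3, #4, #5, #7, #6, #8
1. #1 push(31), leaving stack <31>
2. #2 pop() → 31, leaving stack <>
3. #3 pop() → empty, leaving stack <>
4. #4 push(26), leaving stack <26>
5. #5 push(6), leaving stack <26,6>
6. #7 pop() → 6, leaving stack <26>
7. #6 pop() (pending, included), leaving stack <>
8. #8 push(93), leaving stack <93>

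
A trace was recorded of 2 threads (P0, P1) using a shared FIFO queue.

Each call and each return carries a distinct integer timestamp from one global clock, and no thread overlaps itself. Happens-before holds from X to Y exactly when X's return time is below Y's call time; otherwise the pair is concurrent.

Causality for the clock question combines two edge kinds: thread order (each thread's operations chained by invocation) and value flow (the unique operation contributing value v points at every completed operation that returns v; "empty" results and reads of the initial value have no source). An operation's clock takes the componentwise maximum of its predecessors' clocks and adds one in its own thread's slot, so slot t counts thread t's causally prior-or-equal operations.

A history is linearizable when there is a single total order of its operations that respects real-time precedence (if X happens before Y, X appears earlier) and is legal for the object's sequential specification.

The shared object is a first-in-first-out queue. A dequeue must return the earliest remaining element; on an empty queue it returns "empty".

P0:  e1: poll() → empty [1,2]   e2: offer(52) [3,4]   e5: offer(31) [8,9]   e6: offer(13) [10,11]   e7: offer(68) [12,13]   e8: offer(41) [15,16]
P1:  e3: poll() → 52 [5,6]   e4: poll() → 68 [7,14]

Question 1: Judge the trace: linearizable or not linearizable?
prefix check: 1..13 passes, 1..14 fails once e4's time-14 response joins
real-time-consistent orders of the 7 completed operations: 4 — all fail the FIFO queue replay
for example e1, e2, e3, e4, e5, e6, e7 fails at step 4: e4 poll() → 68 is not legal there
for example e1, e2, e3, e5, e4, e6, e7 fails at step 5: e4 poll() → 68 is not legal there

not linearizable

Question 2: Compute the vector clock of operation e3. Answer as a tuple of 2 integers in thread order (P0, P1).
root op e1, invoked 1: fresh clock plus P0's own tick → (1, 0)
merge at e2 (invoked 3): VC(e1)=(1, 0), own-thread bump on P0 → (2, 0)
merge at e3 (invoked 5): VC(e2)=(2, 0), own-thread bump on P1 → (2, 1)
merge at e5 (invoked 8): VC(e2)=(2, 0), own-thread bump on P0 → (3, 0)
merge at e6 (invoked 10): VC(e5)=(3, 0), own-thread bump on P0 → (4, 0)
merge at e7 (invoked 12): VC(e6)=(4, 0), own-thread bump on P0 → (5, 0)
merge at e8 (invoked 15): VC(e7)=(5, 0), own-thread bump on P0 → (6, 0)
merge at e4 (invoked 7): VC(e3)=(2, 1), VC(e7)=(5, 0), own-thread bump on P1 → (5, 2)
target: VC(e3) = (2, 1)

(2, 1)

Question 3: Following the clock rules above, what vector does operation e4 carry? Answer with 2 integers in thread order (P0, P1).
e1 (invocation 1): nothing precedes it; P0's component alone gives (1, 0)
from VC(e1)=(1, 0), e2 (invoked 3) maxes components and bumps P0 → (2, 0)
from VC(e2)=(2, 0), e3 (invoked 5) maxes components and bumps P1 → (2, 1)
from VC(e2)=(2, 0), e5 (invoked 8) maxes components and bumps P0 → (3, 0)
from VC(e5)=(3, 0), e6 (invoked 10) maxes components and bumps P0 → (4, 0)
from VC(e6)=(4, 0), e7 (invoked 12) maxes components and bumps P0 → (5, 0)
from VC(e7)=(5, 0), e8 (invoked 15) maxes components and bumps P0 → (6, 0)
from VC(e3)=(2, 1), VC(e7)=(5, 0), e4 (invoked 7) maxes components and bumps P1 → (5, 2)
target: VC(e4) = (5, 2)

(5, 2)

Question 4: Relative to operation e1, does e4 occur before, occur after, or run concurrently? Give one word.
e4 spans [7,14], e1 spans [1,2]
resp(e1)=2 < inv(e4)=7

after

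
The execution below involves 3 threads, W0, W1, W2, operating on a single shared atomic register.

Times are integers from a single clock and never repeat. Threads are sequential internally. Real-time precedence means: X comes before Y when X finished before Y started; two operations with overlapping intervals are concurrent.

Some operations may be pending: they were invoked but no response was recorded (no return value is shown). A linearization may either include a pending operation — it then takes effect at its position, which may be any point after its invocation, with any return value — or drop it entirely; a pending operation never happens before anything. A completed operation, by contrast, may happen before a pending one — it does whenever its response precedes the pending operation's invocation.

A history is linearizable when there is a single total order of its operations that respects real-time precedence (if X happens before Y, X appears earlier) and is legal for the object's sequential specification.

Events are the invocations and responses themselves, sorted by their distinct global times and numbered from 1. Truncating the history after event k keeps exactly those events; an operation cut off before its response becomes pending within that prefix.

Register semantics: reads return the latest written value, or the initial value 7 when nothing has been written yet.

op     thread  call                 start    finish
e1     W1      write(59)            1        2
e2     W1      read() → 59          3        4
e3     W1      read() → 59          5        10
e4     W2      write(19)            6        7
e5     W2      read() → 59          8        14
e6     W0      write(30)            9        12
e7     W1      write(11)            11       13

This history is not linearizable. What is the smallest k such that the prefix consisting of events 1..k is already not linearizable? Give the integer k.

14

one valid order for events 1..13 is e1, e2, e3, e4, e5, e6, e7:
1. e1 write(59), leaving value 59
2. e2 read() → 59, leaving value 59
3. e3 read() → 59, leaving value 59
4. e4 write(19), leaving value 19
5. e5 read() (pending, included), leaving value 19
6. e6 write(30), leaving value 30
7. e7 write(11), leaving value 11
at event 14 (e5's time-14 response) nothing linearizes any more
e.g. e1, e2, e3, e4, e5, e6, e7: illegal at step 5, since e5 read() → 59 cannot apply there
e.g. e1, e2, e3, e4, e5, e7, e6: illegal at step 5, since e5 read() → 59 cannot apply there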